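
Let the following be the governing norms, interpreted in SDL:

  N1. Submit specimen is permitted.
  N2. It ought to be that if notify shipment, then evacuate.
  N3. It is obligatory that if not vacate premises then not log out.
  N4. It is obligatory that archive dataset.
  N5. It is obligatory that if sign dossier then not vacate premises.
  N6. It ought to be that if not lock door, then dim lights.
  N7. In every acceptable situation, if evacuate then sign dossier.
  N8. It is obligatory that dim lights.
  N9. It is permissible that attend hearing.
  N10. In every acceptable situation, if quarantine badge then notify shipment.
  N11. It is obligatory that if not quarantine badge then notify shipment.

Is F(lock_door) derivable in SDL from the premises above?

No

Premise 6 is O(¬lock_door → dim_lights); even if O(dim_lights) held, inferring O(¬lock_door) would be affirming the consequent — invalid.
No other premise forces O(¬lock_door). An ideal world satisfying every premise can still have lock_door true, so F(lock_door) is not derivable.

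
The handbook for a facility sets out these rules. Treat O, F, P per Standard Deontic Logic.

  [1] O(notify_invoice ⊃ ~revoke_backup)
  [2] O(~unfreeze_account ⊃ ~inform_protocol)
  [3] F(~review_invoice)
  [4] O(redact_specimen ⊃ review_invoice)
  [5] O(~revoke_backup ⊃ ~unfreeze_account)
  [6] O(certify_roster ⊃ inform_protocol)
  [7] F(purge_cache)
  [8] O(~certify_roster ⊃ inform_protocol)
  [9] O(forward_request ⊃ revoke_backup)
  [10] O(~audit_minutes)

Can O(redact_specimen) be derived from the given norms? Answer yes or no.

No

Premise 4 is O(redact_specimen ⊃ review_invoice); even if O(review_invoice) held, inferring O(redact_specimen) would be affirming the consequent — invalid.
No other premise forces O(redact_specimen). An ideal world satisfying every premise can still have redact_specimen false, so O(redact_specimen) is not derivable.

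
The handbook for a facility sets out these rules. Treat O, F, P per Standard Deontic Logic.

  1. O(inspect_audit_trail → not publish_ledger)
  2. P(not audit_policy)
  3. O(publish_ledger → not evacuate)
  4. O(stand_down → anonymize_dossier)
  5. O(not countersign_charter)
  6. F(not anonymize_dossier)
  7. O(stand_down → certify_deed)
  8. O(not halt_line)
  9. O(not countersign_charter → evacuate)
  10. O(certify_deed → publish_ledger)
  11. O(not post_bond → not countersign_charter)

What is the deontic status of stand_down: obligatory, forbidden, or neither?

Forbidden

Premise 5 gives O(not countersign_charter).
With premise 9, O(not countersign_charter → evacuate), the K-axiom yields O(evacuate).
Premise 3, O(publish_ledger → not evacuate), contraposes to O(evacuate → not publish_ledger); with O(evacuate) we get O(not publish_ledger).
The contrapositive of premise 10 (O(certify_deed → publish_ledger)) is O(not publish_ledger → not certify_deed), and O(not publish_ledger) is already established, so O(not certify_deed).
Premise 7, O(stand_down → certify_deed), contraposes to O(not certify_deed → not stand_down); with O(not certify_deed) we get O(not stand_down).
Premises 1, 2, 4, 6, 8, 11 do not contribute to this derivation.
Thus O(not stand_down), which is F(stand_down): stand_down is forbidden.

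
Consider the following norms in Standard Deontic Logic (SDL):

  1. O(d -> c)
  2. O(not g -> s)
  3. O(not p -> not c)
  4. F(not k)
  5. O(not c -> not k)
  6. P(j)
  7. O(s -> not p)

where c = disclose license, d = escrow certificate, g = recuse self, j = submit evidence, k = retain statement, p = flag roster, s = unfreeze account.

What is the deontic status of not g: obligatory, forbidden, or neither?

Forbidden

Premise 4 is F(not k), i.e. O(k).
Premise 5, O(not c -> not k), contraposes to O(k -> c); with O(k) we get O(c).
Premise 3, O(not p -> not c), contraposes to O(c -> p); with O(c) we get O(p).
The contrapositive of premise 7 (O(s -> not p)) is O(p -> not s), and O(p) is already established, so O(not s).
The contrapositive of premise 2 (O(not g -> s)) is O(not s -> g), and O(not s) is already established, so O(g).
Premises 1, 6 do not contribute to this derivation.
Thus O(g), which is F(not g): not g is forbidden.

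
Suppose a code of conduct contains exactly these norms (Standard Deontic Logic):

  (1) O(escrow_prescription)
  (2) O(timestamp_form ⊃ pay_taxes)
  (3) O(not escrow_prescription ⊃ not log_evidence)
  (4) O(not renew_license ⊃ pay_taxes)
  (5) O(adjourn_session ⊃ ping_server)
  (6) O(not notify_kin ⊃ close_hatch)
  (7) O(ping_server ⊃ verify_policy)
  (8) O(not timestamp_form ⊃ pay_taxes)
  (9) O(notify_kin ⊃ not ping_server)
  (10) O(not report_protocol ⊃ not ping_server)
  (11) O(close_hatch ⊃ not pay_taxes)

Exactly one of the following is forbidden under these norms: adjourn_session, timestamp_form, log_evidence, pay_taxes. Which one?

Premises 8 and 2 cover both cases: O(not timestamp_form ⊃ pay_taxes) and O(timestamp_form ⊃ pay_taxes). Since not timestamp_form ∨ timestamp_form is a tautology, O(pay_taxes) follows.
The contrapositive of premise 11 (O(close_hatch ⊃ not pay_taxes)) is O(pay_taxes ⊃ not close_hatch), and O(pay_taxes) is already established, so O(not close_hatch).
The contrapositive of premise 6 (O(not notify_kin ⊃ close_hatch)) is O(not close_hatch ⊃ notify_kin), and O(not close_hatch) is already established, so O(notify_kin).
Applying K to premise 9 (O(notify_kin ⊃ not ping_server)) and O(notify_kin) yields O(not ping_server).
The contrapositive of premise 5 (O(adjourn_session ⊃ ping_server)) is O(not ping_server ⊃ not adjourn_session), and O(not ping_server) is already established, so O(not adjourn_session).
So O(not adjourn_session) holds, i.e. adjourn_session is forbidden. None of the other listed options is forbidden under the premises.

adjourn_session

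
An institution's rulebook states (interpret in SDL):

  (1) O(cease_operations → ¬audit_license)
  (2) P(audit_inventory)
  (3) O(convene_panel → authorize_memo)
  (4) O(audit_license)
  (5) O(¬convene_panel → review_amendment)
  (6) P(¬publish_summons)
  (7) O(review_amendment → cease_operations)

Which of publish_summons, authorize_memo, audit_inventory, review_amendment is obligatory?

From premise 4 we have O(audit_license).
Premise 1 is O(cease_operations → ¬audit_license); contrapositively O(audit_license → ¬cease_operations). Since O(audit_license) holds, K gives O(¬cease_operations).
Premise 7 is O(review_amendment → cease_operations); contrapositively O(¬cease_operations → ¬review_amendment). Since O(¬cease_operations) holds, K gives O(¬review_amendment).
Premise 5 is O(¬convene_panel → review_amendment); contrapositively O(¬review_amendment → convene_panel). Since O(¬review_amendment) holds, K gives O(convene_panel).
From O(convene_panel) and premise 3, O(convene_panel → authorize_memo), we obtain O(authorize_memo).
So O(authorize_memo) holds — authorize_memo is obligatory. None of the other listed options is made obligatory by any chain of premises.

authorize_memo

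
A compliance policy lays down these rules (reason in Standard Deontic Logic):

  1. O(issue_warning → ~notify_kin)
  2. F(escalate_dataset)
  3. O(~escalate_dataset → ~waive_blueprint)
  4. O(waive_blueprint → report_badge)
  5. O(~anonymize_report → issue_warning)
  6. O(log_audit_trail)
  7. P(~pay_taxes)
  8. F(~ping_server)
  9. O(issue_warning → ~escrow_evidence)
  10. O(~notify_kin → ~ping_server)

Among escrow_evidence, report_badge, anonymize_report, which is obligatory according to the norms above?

anonymize_report

Premise 8, F(~ping_server), is equivalent to O(ping_server).
Premise 10, O(~notify_kin → ~ping_server), contraposes to O(ping_server → notify_kin); with O(ping_server) we get O(notify_kin).
The contrapositive of premise 1 (O(issue_warning → ~notify_kin)) is O(notify_kin → ~issue_warning), and O(notify_kin) is already established, so O(~issue_warning).
Premise 5 is O(~anonymize_report → issue_warning); contrapositively O(~issue_warning → anonymize_report). Since O(~issue_warning) holds, K gives O(anonymize_report).
So O(anonymize_report) holds — anonymize_report is obligatory. None of the other listed options is made obligatory by any chain of premises.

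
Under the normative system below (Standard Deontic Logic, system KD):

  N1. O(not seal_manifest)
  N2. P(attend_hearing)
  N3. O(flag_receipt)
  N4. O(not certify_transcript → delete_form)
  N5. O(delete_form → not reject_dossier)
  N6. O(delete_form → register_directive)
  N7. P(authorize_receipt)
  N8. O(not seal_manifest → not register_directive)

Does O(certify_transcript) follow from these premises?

Premise 1 states O(not seal_manifest) outright.
Premise 8 is O(not seal_manifest → not register_directive); since O(not seal_manifest), deontic closure gives O(not register_directive).
Premise 6 is O(delete_form → register_directive); contrapositively O(not register_directive → not delete_form). Since O(not register_directive) holds, K gives O(not delete_form).
The contrapositive of premise 4 (O(not certify_transcript → delete_form)) is O(not delete_form → certify_transcript), and O(not delete_form) is already established, so O(certify_transcript).
Premises 2, 3, 5, 7 do not contribute to this derivation.
So O(certify_transcript) follows.

Yes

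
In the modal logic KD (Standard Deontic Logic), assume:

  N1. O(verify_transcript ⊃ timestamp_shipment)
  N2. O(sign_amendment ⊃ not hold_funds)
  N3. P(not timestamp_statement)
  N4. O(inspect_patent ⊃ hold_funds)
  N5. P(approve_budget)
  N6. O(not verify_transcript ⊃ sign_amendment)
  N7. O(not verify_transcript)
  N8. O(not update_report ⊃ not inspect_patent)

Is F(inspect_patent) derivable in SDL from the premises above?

Yes

Premise 7 states O(not verify_transcript) outright.
Premise 6 is O(not verify_transcript ⊃ sign_amendment); since O(not verify_transcript), deontic closure gives O(sign_amendment).
Applying K to premise 2 (O(sign_amendment ⊃ not hold_funds)) and O(sign_amendment) yields O(not hold_funds).
The contrapositive of premise 4 (O(inspect_patent ⊃ hold_funds)) is O(not hold_funds ⊃ not inspect_patent), and O(not hold_funds) is already established, so O(not inspect_patent).
Premises 1, 3, 5, 8 do not contribute to this derivation.
So O(not inspect_patent) holds, i.e. F(inspect_patent). The claim follows.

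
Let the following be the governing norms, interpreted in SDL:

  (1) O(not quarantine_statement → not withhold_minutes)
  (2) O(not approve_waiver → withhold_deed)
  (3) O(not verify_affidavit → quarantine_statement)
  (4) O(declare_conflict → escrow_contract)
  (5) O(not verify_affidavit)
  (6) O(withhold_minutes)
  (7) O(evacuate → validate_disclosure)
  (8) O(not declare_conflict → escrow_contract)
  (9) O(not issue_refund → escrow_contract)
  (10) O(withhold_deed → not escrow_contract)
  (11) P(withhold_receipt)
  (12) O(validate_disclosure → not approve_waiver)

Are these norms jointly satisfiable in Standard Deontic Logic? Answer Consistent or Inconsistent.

Premise 1 is O(not quarantine_statement → not withhold_minutes), but O(not quarantine_statement) is not derivable from the premises, so it does not yield O(not withhold_minutes).
So O(not withhold_minutes) is not derivable, and the apparent clash with O(withhold_minutes) does not arise.
A world satisfying every obligation exists (e.g. approve_waiver=true, declare_conflict=false, escrow_contract=true, evacuate=false, issue_refund=false, quarantine_statement=true, validate_disclosure=false, verify_affidavit=false, withhold_deed=false, withhold_minutes=true, withhold_receipt=false); no atom is both obligatory and forbidden, so the set is consistent.

Consistent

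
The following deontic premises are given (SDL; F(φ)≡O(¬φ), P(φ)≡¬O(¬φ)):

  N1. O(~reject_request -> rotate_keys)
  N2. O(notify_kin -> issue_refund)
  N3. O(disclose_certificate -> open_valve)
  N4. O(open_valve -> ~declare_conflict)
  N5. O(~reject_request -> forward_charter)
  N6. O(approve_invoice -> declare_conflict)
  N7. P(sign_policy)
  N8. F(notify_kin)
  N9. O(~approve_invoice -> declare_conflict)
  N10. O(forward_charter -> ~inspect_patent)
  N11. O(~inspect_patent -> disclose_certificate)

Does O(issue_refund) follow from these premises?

Premise 2 is O(notify_kin -> issue_refund), but O(notify_kin) is not derivable from the premises, so it does not yield O(issue_refund).
No other premise forces O(issue_refund). An ideal world satisfying every premise can still have issue_refund false, so O(issue_refund) is not derivable.

No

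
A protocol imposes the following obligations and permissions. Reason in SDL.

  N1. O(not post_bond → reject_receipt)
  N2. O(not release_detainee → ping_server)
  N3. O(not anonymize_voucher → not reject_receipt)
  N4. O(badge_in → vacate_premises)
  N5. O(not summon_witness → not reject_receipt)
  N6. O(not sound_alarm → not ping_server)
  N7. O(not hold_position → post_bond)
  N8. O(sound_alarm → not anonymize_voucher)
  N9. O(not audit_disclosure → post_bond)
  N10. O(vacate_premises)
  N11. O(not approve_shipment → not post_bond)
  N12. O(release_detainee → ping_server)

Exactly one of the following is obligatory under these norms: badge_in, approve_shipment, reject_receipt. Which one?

Premises 12 and 2 cover both cases: O(release_detainee → ping_server) and O(not release_detainee → ping_server). Since release_detainee ∨ not release_detainee is a tautology, O(ping_server) follows.
Premise 6, O(not sound_alarm → not ping_server), contraposes to O(ping_server → sound_alarm); with O(ping_server) we get O(sound_alarm).
With premise 8, O(sound_alarm → not anonymize_voucher), the K-axiom yields O(not anonymize_voucher).
Premise 3 is O(not anonymize_voucher → not reject_receipt); since O(not anonymize_voucher), deontic closure gives O(not reject_receipt).
Premise 1, O(not post_bond → reject_receipt), contraposes to O(not reject_receipt → post_bond); with O(not reject_receipt) we get O(post_bond).
Premise 11 is O(not approve_shipment → not post_bond); contrapositively O(post_bond → approve_shipment). Since O(post_bond) holds, K gives O(approve_shipment).
So O(approve_shipment) holds — approve_shipment is obligatory. None of the other listed options is made obligatory by any chain of premises.

approve_shipment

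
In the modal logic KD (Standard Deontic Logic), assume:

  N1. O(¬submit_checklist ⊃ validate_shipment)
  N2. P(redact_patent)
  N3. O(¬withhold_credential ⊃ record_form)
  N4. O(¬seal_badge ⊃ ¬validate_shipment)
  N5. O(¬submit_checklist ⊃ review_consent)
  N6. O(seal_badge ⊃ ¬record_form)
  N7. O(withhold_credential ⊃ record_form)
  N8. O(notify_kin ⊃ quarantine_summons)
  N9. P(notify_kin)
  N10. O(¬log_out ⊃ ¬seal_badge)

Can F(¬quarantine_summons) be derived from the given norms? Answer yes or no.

No

Premise 8 is O(notify_kin ⊃ quarantine_summons), but O(notify_kin) is not derivable from the premises (the permission P(notify_kin) asserts only ¬O(¬notify_kin), not O(notify_kin)), so it does not yield O(quarantine_summons).
No other premise forces O(quarantine_summons). An ideal world satisfying every premise can still have ¬quarantine_summons true, so F(¬quarantine_summons) is not derivable.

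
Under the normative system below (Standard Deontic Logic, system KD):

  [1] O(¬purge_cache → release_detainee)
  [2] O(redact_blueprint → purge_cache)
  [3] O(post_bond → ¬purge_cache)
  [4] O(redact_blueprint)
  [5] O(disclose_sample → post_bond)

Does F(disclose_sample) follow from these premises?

Yes

Premise 4 states O(redact_blueprint) outright.
Applying K to premise 2 (O(redact_blueprint → purge_cache)) and O(redact_blueprint) yields O(purge_cache).
The contrapositive of premise 3 (O(post_bond → ¬purge_cache)) is O(purge_cache → ¬post_bond), and O(purge_cache) is already established, so O(¬post_bond).
Premise 5 is O(disclose_sample → post_bond); contrapositively O(¬post_bond → ¬disclose_sample). Since O(¬post_bond) holds, K gives O(¬disclose_sample).
Premise 1 does not contribute to this derivation.
So O(¬disclose_sample) holds, i.e. F(disclose_sample). The claim follows.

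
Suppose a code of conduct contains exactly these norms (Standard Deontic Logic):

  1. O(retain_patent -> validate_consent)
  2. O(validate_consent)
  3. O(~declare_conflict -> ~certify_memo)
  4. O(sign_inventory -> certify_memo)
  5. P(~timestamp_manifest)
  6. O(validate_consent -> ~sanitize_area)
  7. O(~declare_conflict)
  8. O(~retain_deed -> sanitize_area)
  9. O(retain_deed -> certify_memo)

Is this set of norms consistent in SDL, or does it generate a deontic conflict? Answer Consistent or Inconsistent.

Premise 2 gives O(validate_consent).
From O(validate_consent) and premise 6, O(validate_consent -> ~sanitize_area), we obtain O(~sanitize_area).
Premise 8 is O(~retain_deed -> sanitize_area); contrapositively O(~sanitize_area -> retain_deed). Since O(~sanitize_area) holds, K gives O(retain_deed).
From O(retain_deed) and premise 9, O(retain_deed -> certify_memo), we obtain O(certify_memo).
Premise 3 is O(~declare_conflict -> ~certify_memo); contrapositively O(certify_memo -> declare_conflict). Since O(certify_memo) holds, K gives O(declare_conflict).
But premise 7 directly asserts O(~declare_conflict).
We now have both O(declare_conflict) and O(~declare_conflict) — declare_conflict is simultaneously obligatory and forbidden, violating the D-axiom.

Inconsistent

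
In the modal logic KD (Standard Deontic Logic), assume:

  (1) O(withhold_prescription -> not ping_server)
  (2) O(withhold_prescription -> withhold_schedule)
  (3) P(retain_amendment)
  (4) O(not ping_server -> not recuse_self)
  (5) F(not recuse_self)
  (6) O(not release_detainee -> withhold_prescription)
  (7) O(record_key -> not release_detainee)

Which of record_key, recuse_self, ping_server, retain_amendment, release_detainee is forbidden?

Premise 5 is F(not recuse_self), i.e. O(recuse_self).
The contrapositive of premise 4 (O(not ping_server -> not recuse_self)) is O(recuse_self -> ping_server), and O(recuse_self) is already established, so O(ping_server).
The contrapositive of premise 1 (O(withhold_prescription -> not ping_server)) is O(ping_server -> not withhold_prescription), and O(ping_server) is already established, so O(not withhold_prescription).
Premise 6 is O(not release_detainee -> withhold_prescription); contrapositively O(not withhold_prescription -> release_detainee). Since O(not withhold_prescription) holds, K gives O(release_detainee).
The contrapositive of premise 7 (O(record_key -> not release_detainee)) is O(release_detainee -> not record_key), and O(release_detainee) is already established, so O(not record_key).
So O(not record_key) holds, i.e. record_key is forbidden. None of the other listed options is forbidden under the premises.

record_key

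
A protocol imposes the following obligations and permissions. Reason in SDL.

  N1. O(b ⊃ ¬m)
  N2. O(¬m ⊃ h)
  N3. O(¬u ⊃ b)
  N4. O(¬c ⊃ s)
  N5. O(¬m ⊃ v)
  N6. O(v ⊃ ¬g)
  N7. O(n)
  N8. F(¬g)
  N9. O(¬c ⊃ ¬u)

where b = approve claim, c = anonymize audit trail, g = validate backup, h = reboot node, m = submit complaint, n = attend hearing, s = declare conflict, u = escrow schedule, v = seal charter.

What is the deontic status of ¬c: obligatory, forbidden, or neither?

Forbidden

Premise 8, F(¬g), is equivalent to O(g).
Premise 6, O(v ⊃ ¬g), contraposes to O(g ⊃ ¬v); with O(g) we get O(¬v).
The contrapositive of premise 5 (O(¬m ⊃ v)) is O(¬v ⊃ m), and O(¬v) is already established, so O(m).
The contrapositive of premise 1 (O(b ⊃ ¬m)) is O(m ⊃ ¬b), and O(m) is already established, so O(¬b).
Premise 3, O(¬u ⊃ b), contraposes to O(¬b ⊃ u); with O(¬b) we get O(u).
Premise 9, O(¬c ⊃ ¬u), contraposes to O(u ⊃ c); with O(u) we get O(c).
Premises 2, 4, 7 do not contribute to this derivation.
Thus O(c), which is F(¬c): ¬c is forbidden.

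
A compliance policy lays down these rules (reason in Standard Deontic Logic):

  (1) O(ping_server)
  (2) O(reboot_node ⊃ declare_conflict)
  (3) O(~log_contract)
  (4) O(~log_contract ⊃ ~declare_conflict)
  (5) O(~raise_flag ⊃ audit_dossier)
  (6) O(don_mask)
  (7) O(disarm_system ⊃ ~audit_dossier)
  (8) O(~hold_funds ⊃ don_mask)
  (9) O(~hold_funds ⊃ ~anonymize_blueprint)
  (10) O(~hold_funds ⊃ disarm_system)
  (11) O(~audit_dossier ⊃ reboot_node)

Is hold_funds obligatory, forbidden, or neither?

Obligatory

Premise 3 states O(~log_contract) outright.
With premise 4, O(~log_contract ⊃ ~declare_conflict), the K-axiom yields O(~declare_conflict).
Premise 2 is O(reboot_node ⊃ declare_conflict); contrapositively O(~declare_conflict ⊃ ~reboot_node). Since O(~declare_conflict) holds, K gives O(~reboot_node).
The contrapositive of premise 11 (O(~audit_dossier ⊃ reboot_node)) is O(~reboot_node ⊃ audit_dossier), and O(~reboot_node) is already established, so O(audit_dossier).
The contrapositive of premise 7 (O(disarm_system ⊃ ~audit_dossier)) is O(audit_dossier ⊃ ~disarm_system), and O(audit_dossier) is already established, so O(~disarm_system).
The contrapositive of premise 10 (O(~hold_funds ⊃ disarm_system)) is O(~disarm_system ⊃ hold_funds), and O(~disarm_system) is already established, so O(hold_funds).
Premises 1, 5, 6, 8, 9 do not contribute to this derivation.
Hence hold_funds is obligatory.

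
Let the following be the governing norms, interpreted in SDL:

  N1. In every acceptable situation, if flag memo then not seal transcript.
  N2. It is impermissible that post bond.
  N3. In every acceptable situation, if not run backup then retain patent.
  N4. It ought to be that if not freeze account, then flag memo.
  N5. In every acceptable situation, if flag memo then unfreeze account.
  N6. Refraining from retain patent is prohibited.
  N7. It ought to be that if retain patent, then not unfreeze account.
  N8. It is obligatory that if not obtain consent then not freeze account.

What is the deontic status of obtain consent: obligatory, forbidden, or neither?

Premise 6, F(¬retain_patent), is equivalent to O(retain_patent).
Applying K to premise 7 (O(retain_patent → ¬unfreeze_account)) and O(retain_patent) yields O(¬unfreeze_account).
Premise 5, O(flag_memo → unfreeze_account), contraposes to O(¬unfreeze_account → ¬flag_memo); with O(¬unfreeze_account) we get O(¬flag_memo).
Premise 4 is O(¬freeze_account → flag_memo); contrapositively O(¬flag_memo → freeze_account). Since O(¬flag_memo) holds, K gives O(freeze_account).
The contrapositive of premise 8 (O(¬obtain_consent → ¬freeze_account)) is O(freeze_account → obtain_consent), and O(freeze_account) is already established, so O(obtain_consent).
Premises 1, 2, 3 do not contribute to this derivation.
Hence obtain_consent is obligatory.

Obligatory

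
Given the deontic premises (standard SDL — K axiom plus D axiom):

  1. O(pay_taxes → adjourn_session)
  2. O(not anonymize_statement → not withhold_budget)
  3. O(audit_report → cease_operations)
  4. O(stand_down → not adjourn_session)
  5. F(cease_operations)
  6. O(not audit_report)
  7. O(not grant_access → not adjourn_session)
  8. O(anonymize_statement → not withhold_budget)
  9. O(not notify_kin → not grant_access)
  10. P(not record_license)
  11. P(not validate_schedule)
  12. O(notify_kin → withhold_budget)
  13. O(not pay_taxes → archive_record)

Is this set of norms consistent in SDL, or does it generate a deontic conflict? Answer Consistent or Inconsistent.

Consistent

Premise 3 is O(audit_report → cease_operations), but O(audit_report) is not derivable from the premises, so it does not yield O(cease_operations).
So O(cease_operations) is not derivable, and the apparent clash with O(not cease_operations) does not arise.
A world satisfying every obligation exists (e.g. adjourn_session=false, anonymize_statement=false, archive_record=true, audit_report=false, cease_operations=false, grant_access=false, notify_kin=false, pay_taxes=false, record_license=false, stand_down=false, validate_schedule=false, withhold_budget=false); no atom is both obligatory and forbidden, so the set is consistent.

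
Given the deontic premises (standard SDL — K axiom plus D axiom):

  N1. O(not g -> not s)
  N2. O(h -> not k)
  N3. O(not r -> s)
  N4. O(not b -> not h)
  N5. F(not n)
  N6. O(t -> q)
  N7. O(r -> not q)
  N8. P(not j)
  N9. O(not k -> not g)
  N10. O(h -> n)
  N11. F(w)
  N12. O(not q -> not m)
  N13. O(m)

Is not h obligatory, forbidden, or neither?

Premise 13 gives O(m).
Premise 12 is O(not q -> not m); contrapositively O(m -> q). Since O(m) holds, K gives O(q).
Premise 7 is O(r -> not q); contrapositively O(q -> not r). Since O(q) holds, K gives O(not r).
From O(not r) and premise 3, O(not r -> s), we obtain O(s).
Premise 1, O(not g -> not s), contraposes to O(s -> g); with O(s) we get O(g).
The contrapositive of premise 9 (O(not k -> not g)) is O(g -> k), and O(g) is already established, so O(k).
Premise 2 is O(h -> not k); contrapositively O(k -> not h). Since O(k) holds, K gives O(not h).
Premises 4, 5, 6, 8, 10, 11 do not contribute to this derivation.
Hence not h is obligatory.

Obligatory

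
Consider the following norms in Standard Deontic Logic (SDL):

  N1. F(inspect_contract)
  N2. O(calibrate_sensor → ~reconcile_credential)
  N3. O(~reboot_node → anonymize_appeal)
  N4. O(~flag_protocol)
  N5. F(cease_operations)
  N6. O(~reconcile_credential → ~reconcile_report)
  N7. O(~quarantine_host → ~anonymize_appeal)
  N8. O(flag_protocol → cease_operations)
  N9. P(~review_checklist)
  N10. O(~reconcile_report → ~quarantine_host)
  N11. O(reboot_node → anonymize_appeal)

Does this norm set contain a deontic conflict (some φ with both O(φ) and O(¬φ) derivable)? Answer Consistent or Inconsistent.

Consistent

Premise 8 is O(flag_protocol → cease_operations), but O(flag_protocol) is not derivable from the premises, so it does not yield O(cease_operations).
So O(cease_operations) is not derivable, and the apparent clash with O(~cease_operations) does not arise.
A world satisfying every obligation exists (e.g. anonymize_appeal=true, calibrate_sensor=false, cease_operations=false, flag_protocol=false, inspect_contract=false, quarantine_host=true, reboot_node=false, reconcile_credential=true, reconcile_report=true, review_checklist=false); no atom is both obligatory and forbidden, so the set is consistent.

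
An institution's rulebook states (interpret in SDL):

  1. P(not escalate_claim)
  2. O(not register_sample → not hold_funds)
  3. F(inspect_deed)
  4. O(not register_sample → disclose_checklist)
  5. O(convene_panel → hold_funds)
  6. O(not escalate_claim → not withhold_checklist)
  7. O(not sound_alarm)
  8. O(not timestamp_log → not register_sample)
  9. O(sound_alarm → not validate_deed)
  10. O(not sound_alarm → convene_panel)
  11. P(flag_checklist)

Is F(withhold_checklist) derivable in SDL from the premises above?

Premise 6 is O(not escalate_claim → not withhold_checklist), but O(not escalate_claim) is not derivable from the premises (the permission P(not escalate_claim) asserts only not O(escalate_claim), not O(not escalate_claim)), so it does not yield O(not withhold_checklist).
No other premise forces O(not withhold_checklist). An ideal world satisfying every premise can still have withhold_checklist true, so F(withhold_checklist) is not derivable.

No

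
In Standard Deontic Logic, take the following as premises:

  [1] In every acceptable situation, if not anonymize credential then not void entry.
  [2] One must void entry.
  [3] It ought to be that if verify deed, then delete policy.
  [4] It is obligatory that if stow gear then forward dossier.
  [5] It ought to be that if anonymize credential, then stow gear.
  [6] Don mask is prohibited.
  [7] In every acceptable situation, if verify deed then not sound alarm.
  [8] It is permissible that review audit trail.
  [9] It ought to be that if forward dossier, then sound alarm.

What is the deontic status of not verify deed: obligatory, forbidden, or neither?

Premise 2 states O(void_entry) outright.
Premise 1 is O(¬anonymize_credential → ¬void_entry); contrapositively O(void_entry → anonymize_credential). Since O(void_entry) holds, K gives O(anonymize_credential).
Premise 5 is O(anonymize_credential → stow_gear); since O(anonymize_credential), deontic closure gives O(stow_gear).
With premise 4, O(stow_gear → forward_dossier), the K-axiom yields O(forward_dossier).
Premise 9 is O(forward_dossier → sound_alarm); since O(forward_dossier), deontic closure gives O(sound_alarm).
The contrapositive of premise 7 (O(verify_deed → ¬sound_alarm)) is O(sound_alarm → ¬verify_deed), and O(sound_alarm) is already established, so O(¬verify_deed).
Premises 3, 6, 8 do not contribute to this derivation.
Hence ¬verify_deed is obligatory.

Obligatory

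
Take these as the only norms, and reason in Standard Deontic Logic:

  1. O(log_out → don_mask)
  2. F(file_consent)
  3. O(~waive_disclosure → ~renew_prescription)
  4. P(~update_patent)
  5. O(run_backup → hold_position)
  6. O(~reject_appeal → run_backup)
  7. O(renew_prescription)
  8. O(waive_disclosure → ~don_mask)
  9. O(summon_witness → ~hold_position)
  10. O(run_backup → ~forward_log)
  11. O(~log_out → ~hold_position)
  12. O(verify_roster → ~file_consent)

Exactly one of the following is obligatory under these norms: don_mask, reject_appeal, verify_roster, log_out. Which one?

Premise 7 states O(renew_prescription) outright.
Premise 3 is O(~waive_disclosure → ~renew_prescription); contrapositively O(renew_prescription → waive_disclosure). Since O(renew_prescription) holds, K gives O(waive_disclosure).
Premise 8 is O(waive_disclosure → ~don_mask); since O(waive_disclosure), deontic closure gives O(~don_mask).
Premise 1 is O(log_out → don_mask); contrapositively O(~don_mask → ~log_out). Since O(~don_mask) holds, K gives O(~log_out).
With premise 11, O(~log_out → ~hold_position), the K-axiom yields O(~hold_position).
Premise 5 is O(run_backup → hold_position); contrapositively O(~hold_position → ~run_backup). Since O(~hold_position) holds, K gives O(~run_backup).
Premise 6 is O(~reject_appeal → run_backup); contrapositively O(~run_backup → reject_appeal). Since O(~run_backup) holds, K gives O(reject_appeal).
So O(reject_appeal) holds — reject_appeal is obligatory. None of the other listed options is made obligatory by any chain of premises.

reject_appeal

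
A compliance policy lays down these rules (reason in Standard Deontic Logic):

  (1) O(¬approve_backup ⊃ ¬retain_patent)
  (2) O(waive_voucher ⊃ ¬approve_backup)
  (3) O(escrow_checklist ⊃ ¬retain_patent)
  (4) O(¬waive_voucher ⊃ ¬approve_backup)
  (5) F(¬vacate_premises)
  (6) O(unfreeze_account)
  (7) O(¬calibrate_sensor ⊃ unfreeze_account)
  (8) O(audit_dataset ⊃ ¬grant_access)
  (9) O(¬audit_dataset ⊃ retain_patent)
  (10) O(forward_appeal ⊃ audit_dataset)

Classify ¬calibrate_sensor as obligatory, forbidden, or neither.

Premise 7 is O(¬calibrate_sensor ⊃ unfreeze_account); even if O(unfreeze_account) held, inferring O(¬calibrate_sensor) would be affirming the consequent — invalid.
No premise or chain of K-axiom applications forces O(¬calibrate_sensor), and none forces O(calibrate_sensor). So ¬calibrate_sensor is neither obligatory nor forbidden under these norms.

Neither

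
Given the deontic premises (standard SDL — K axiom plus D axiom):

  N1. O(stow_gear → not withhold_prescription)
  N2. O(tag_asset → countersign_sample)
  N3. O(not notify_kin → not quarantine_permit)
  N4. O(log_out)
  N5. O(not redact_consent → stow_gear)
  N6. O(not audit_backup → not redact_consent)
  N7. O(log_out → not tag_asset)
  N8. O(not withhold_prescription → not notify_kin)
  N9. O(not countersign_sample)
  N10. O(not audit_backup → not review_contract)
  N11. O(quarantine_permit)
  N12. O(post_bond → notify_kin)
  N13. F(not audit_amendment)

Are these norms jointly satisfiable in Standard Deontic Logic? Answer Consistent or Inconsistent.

Premise 2 is O(tag_asset → countersign_sample), but O(tag_asset) is not derivable from the premises, so it does not yield O(countersign_sample).
So O(countersign_sample) is not derivable, and the apparent clash with O(not countersign_sample) does not arise.
A world satisfying every obligation exists (e.g. audit_amendment=true, audit_backup=true, countersign_sample=false, log_out=true, notify_kin=true, post_bond=false, quarantine_permit=true, redact_consent=true, review_contract=false, stow_gear=false, tag_asset=false, withhold_prescription=true); no atom is both obligatory and forbidden, so the set is consistent.

Consistent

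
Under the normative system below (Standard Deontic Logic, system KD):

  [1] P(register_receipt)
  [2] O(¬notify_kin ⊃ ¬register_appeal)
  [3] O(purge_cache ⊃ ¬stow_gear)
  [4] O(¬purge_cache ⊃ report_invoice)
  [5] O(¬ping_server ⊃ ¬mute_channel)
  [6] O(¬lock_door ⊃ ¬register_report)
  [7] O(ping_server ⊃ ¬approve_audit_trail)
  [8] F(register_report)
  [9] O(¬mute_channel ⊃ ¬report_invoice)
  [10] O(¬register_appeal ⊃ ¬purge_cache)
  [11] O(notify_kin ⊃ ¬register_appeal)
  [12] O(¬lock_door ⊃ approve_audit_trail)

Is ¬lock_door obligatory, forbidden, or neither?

Premises 2 and 11 are O(¬notify_kin ⊃ ¬register_appeal) and O(notify_kin ⊃ ¬register_appeal); every ideal world satisfies ¬notify_kin or notify_kin, so in either case ¬register_appeal holds — hence O(¬register_appeal).
From O(¬register_appeal) and premise 10, O(¬register_appeal ⊃ ¬purge_cache), we obtain O(¬purge_cache).
Applying K to premise 4 (O(¬purge_cache ⊃ report_invoice)) and O(¬purge_cache) yields O(report_invoice).
The contrapositive of premise 9 (O(¬mute_channel ⊃ ¬report_invoice)) is O(report_invoice ⊃ mute_channel), and O(report_invoice) is already established, so O(mute_channel).
The contrapositive of premise 5 (O(¬ping_server ⊃ ¬mute_channel)) is O(mute_channel ⊃ ping_server), and O(mute_channel) is already established, so O(ping_server).
With premise 7, O(ping_server ⊃ ¬approve_audit_trail), the K-axiom yields O(¬approve_audit_trail).
Premise 12 is O(¬lock_door ⊃ approve_audit_trail); contrapositively O(¬approve_audit_trail ⊃ lock_door). Since O(¬approve_audit_trail) holds, K gives O(lock_door).
Premises 1, 3, 6, 8 do not contribute to this derivation.
Thus O(lock_door), which is F(¬lock_door): ¬lock_door is forbidden.

Forbidden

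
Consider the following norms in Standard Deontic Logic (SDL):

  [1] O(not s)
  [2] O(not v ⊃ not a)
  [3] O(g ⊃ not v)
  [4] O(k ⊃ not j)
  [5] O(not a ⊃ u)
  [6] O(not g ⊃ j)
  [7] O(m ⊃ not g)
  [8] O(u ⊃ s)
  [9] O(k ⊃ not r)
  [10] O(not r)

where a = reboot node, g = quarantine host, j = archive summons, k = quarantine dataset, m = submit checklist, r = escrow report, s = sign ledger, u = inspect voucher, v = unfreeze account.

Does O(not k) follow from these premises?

From premise 1 we have O(not s).
Premise 8 is O(u ⊃ s); contrapositively O(not s ⊃ not u). Since O(not s) holds, K gives O(not u).
The contrapositive of premise 5 (O(not a ⊃ u)) is O(not u ⊃ a), and O(not u) is already established, so O(a).
Premise 2 is O(not v ⊃ not a); contrapositively O(a ⊃ v). Since O(a) holds, K gives O(v).
The contrapositive of premise 3 (O(g ⊃ not v)) is O(v ⊃ not g), and O(v) is already established, so O(not g).
With premise 6, O(not g ⊃ j), the K-axiom yields O(j).
Premise 4, O(k ⊃ not j), contraposes to O(j ⊃ not k); with O(j) we get O(not k).
Premises 7, 9, 10 do not contribute to this derivation.
So O(not k) follows.

Yes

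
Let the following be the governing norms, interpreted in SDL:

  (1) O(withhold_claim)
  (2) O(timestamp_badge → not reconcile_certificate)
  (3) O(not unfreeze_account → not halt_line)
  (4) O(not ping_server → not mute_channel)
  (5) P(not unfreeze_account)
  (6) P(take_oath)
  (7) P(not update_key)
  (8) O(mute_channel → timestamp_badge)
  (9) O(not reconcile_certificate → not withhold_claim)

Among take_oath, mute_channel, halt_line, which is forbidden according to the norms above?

mute_channel

From premise 1 we have O(withhold_claim).
Premise 9, O(not reconcile_certificate → not withhold_claim), contraposes to O(withhold_claim → reconcile_certificate); with O(withhold_claim) we get O(reconcile_certificate).
The contrapositive of premise 2 (O(timestamp_badge → not reconcile_certificate)) is O(reconcile_certificate → not timestamp_badge), and O(reconcile_certificate) is already established, so O(not timestamp_badge).
Premise 8 is O(mute_channel → timestamp_badge); contrapositively O(not timestamp_badge → not mute_channel). Since O(not timestamp_badge) holds, K gives O(not mute_channel).
So O(not mute_channel) holds, i.e. mute_channel is forbidden. None of the other listed options is forbidden under the premises.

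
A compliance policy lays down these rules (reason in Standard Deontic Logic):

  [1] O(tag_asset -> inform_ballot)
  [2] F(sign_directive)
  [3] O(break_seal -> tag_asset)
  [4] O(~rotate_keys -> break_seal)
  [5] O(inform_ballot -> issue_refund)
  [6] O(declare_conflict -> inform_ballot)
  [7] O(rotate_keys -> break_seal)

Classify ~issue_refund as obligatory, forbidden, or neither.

By case analysis on rotate_keys: premise 7 gives O(rotate_keys -> break_seal) and premise 4 gives O(~rotate_keys -> break_seal), so O(break_seal) either way.
Premise 3 is O(break_seal -> tag_asset); since O(break_seal), deontic closure gives O(tag_asset).
From O(tag_asset) and premise 1, O(tag_asset -> inform_ballot), we obtain O(inform_ballot).
With premise 5, O(inform_ballot -> issue_refund), the K-axiom yields O(issue_refund).
Premises 2, 6 do not contribute to this derivation.
Thus O(issue_refund), which is F(~issue_refund): ~issue_refund is forbidden.

Forbidden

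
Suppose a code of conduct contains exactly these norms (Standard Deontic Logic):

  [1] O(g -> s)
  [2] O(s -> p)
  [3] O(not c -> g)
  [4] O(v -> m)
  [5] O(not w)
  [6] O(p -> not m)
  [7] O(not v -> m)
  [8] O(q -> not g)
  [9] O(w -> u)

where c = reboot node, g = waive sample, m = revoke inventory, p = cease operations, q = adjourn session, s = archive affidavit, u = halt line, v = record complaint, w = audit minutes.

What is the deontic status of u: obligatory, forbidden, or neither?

Neither

Premise 9 is O(w -> u), but O(w) is not derivable from the premises, so it does not yield O(u).
No premise or chain of K-axiom applications forces O(u), and none forces O(not u). So u is neither obligatory nor forbidden under these norms.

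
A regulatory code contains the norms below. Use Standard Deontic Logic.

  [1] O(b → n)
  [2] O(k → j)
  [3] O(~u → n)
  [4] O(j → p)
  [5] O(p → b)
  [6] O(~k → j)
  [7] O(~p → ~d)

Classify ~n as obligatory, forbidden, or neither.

Premises 6 and 2 are O(~k → j) and O(k → j); every ideal world satisfies ~k or k, so in either case j holds — hence O(j).
Premise 4 is O(j → p); since O(j), deontic closure gives O(p).
Premise 5 is O(p → b); since O(p), deontic closure gives O(b).
From O(b) and premise 1, O(b → n), we obtain O(n).
Premises 3, 7 do not contribute to this derivation.
Thus O(n), which is F(~n): ~n is forbidden.

Forbidden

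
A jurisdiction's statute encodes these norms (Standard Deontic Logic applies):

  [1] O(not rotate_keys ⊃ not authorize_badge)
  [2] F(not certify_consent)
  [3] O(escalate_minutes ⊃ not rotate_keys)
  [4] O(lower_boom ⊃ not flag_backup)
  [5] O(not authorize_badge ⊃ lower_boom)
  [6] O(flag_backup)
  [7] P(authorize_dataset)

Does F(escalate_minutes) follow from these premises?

Yes

From premise 6 we have O(flag_backup).
The contrapositive of premise 4 (O(lower_boom ⊃ not flag_backup)) is O(flag_backup ⊃ not lower_boom), and O(flag_backup) is already established, so O(not lower_boom).
Premise 5, O(not authorize_badge ⊃ lower_boom), contraposes to O(not lower_boom ⊃ authorize_badge); with O(not lower_boom) we get O(authorize_badge).
Premise 1, O(not rotate_keys ⊃ not authorize_badge), contraposes to O(authorize_badge ⊃ rotate_keys); with O(authorize_badge) we get O(rotate_keys).
Premise 3, O(escalate_minutes ⊃ not rotate_keys), contraposes to O(rotate_keys ⊃ not escalate_minutes); with O(rotate_keys) we get O(not escalate_minutes).
Premises 2, 7 do not contribute to this derivation.
So O(not escalate_minutes) holds, i.e. F(escalate_minutes). The claim follows.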